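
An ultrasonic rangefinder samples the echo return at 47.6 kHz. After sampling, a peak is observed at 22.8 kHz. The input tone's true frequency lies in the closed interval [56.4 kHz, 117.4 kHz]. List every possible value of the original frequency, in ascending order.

70.4 kHz, 72.4 kHz

Frequencies that alias to 22.8 kHz are k·fs ± 22.8 kHz for integer k ≥ 0.
k=0: 22.8 kHz.
k=1: 24.8 kHz, 70.4 kHz.
k=2: 72.4 kHz, 118 kHz.
k=3: 120 kHz, 165.6 kHz.
Within [56.4 kHz, 117.4 kHz]: 70.4 kHz, 72.4 kHz.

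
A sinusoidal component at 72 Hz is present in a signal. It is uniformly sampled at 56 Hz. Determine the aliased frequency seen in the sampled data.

16 Hz

72 Hz mod fs = 16 Hz.
16 Hz ≤ fs/2 = 28 Hz, appears at 16 Hz.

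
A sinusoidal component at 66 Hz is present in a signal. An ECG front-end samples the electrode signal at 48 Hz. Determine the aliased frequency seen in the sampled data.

66 Hz mod fs = 18 Hz.
18 Hz ≤ fs/2 = 24 Hz, appears at 18 Hz.

18 Hz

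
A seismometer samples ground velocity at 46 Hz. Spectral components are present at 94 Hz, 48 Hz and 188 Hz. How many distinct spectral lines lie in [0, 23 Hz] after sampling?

fs/2 = 23 Hz.
94 Hz mod fs = 2 Hz.
2 Hz ≤ fs/2 = 23 Hz, appears at 2 Hz.
48 Hz mod fs = 2 Hz.
2 Hz ≤ fs/2 = 23 Hz, appears at 2 Hz.
188 Hz mod fs = 4 Hz.
4 Hz ≤ fs/2 = 23 Hz, appears at 4 Hz.
Distinct values: {2 Hz, 4 Hz} → 2.

2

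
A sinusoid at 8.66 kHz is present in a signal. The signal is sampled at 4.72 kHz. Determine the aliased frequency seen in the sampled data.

8.66 kHz mod fs = 3.94 kHz.
3.94 kHz > fs/2 = 2.36 kHz, folds to fs − 3.94 kHz = 0.78 kHz.

0.78 kHz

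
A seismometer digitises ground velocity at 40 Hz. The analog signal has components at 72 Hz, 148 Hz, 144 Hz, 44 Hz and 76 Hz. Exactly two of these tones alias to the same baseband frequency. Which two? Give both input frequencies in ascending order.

44 Hz, 76 Hz

fs/2 = 20 Hz.
72 Hz mod fs = 32 Hz.
32 Hz > fs/2 = 20 Hz, folds to fs − 32 Hz = 8 Hz.
148 Hz mod fs = 28 Hz.
28 Hz > fs/2 = 20 Hz, folds to fs − 28 Hz = 12 Hz.
144 Hz mod fs = 24 Hz.
24 Hz > fs/2 = 20 Hz, folds to fs − 24 Hz = 16 Hz.
44 Hz mod fs = 4 Hz.
4 Hz ≤ fs/2 = 20 Hz, appears at 4 Hz.
76 Hz mod fs = 36 Hz.
36 Hz > fs/2 = 20 Hz, folds to fs − 36 Hz = 4 Hz.
44 Hz and 76 Hz both map to 4 Hz.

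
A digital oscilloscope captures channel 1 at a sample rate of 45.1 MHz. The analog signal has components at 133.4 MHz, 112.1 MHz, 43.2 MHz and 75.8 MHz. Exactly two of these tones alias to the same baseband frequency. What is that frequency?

fs/2 = 22.55 MHz.
133.4 MHz mod fs = 43.2 MHz.
43.2 MHz > fs/2 = 22.55 MHz, folds to fs − 43.2 MHz = 1.9 MHz.
112.1 MHz mod fs = 21.9 MHz.
21.9 MHz ≤ fs/2 = 22.55 MHz, appears at 21.9 MHz.
43.2 MHz > fs/2 = 22.55 MHz, folds to fs − 43.2 MHz = 1.9 MHz.
75.8 MHz mod fs = 30.7 MHz.
30.7 MHz > fs/2 = 22.55 MHz, folds to fs − 30.7 MHz = 14.4 MHz.
43.2 MHz and 133.4 MHz both map to 1.9 MHz.

1.9 MHz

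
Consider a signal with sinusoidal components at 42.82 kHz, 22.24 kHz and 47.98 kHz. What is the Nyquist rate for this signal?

95.96 kHz

Highest-frequency component: 47.98 kHz.
Nyquist rate = 2 × 47.98 kHz = 95.96 kHz.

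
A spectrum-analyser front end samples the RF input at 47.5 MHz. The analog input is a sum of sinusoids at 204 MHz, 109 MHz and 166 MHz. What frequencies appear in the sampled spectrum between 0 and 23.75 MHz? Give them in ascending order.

14 MHz, 23.5 MHz

fs/2 = 23.75 MHz.
204 MHz mod fs = 14 MHz.
14 MHz ≤ fs/2 = 23.75 MHz, appears at 14 MHz.
109 MHz mod fs = 14 MHz.
14 MHz ≤ fs/2 = 23.75 MHz, appears at 14 MHz.
166 MHz mod fs = 23.5 MHz.
23.5 MHz ≤ fs/2 = 23.75 MHz, appears at 23.5 MHz.
Distinct values: {14 MHz, 23.5 MHz}.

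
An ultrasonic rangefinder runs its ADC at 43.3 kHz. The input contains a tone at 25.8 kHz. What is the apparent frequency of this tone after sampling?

17.5 kHz

25.8 kHz > fs/2 = 21.65 kHz, folds to fs − 25.8 kHz = 17.5 kHz.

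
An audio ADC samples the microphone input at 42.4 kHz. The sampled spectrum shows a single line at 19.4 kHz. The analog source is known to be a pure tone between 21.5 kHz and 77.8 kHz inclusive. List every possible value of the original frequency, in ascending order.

Frequencies that alias to 19.4 kHz are k·fs ± 19.4 kHz for integer k ≥ 0.
k=0: 19.4 kHz.
k=1: 23 kHz, 61.8 kHz.
k=2: 65.4 kHz, 104.2 kHz.
k=3: 107.8 kHz, 146.6 kHz.
Within [21.5 kHz, 77.8 kHz]: 23 kHz, 61.8 kHz, 65.4 kHz.

23 kHz, 61.8 kHz, 65.4 kHz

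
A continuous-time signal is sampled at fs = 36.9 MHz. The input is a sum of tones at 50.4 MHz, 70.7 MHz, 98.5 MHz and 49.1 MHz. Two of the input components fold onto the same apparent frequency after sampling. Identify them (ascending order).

fs/2 = 18.45 MHz.
50.4 MHz mod fs = 13.5 MHz.
13.5 MHz ≤ fs/2 = 18.45 MHz, appears at 13.5 MHz.
70.7 MHz mod fs = 33.8 MHz.
33.8 MHz > fs/2 = 18.45 MHz, folds to fs − 33.8 MHz = 3.1 MHz.
98.5 MHz mod fs = 24.7 MHz.
24.7 MHz > fs/2 = 18.45 MHz, folds to fs − 24.7 MHz = 12.2 MHz.
49.1 MHz mod fs = 12.2 MHz.
12.2 MHz ≤ fs/2 = 18.45 MHz, appears at 12.2 MHz.
49.1 MHz and 98.5 MHz both map to 12.2 MHz.

49.1 MHz, 98.5 MHz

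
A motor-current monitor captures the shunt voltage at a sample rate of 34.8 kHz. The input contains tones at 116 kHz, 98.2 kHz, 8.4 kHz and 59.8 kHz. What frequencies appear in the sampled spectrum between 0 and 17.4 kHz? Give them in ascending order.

fs/2 = 17.4 kHz.
116 kHz mod fs = 11.6 kHz.
11.6 kHz ≤ fs/2 = 17.4 kHz, appears at 11.6 kHz.
98.2 kHz mod fs = 28.6 kHz.
28.6 kHz > fs/2 = 17.4 kHz, folds to fs − 28.6 kHz = 6.2 kHz.
8.4 kHz ≤ fs/2 = 17.4 kHz, passes unchanged.
59.8 kHz mod fs = 25 kHz.
25 kHz > fs/2 = 17.4 kHz, folds to fs − 25 kHz = 9.8 kHz.
Distinct values: {6.2 kHz, 8.4 kHz, 9.8 kHz, 11.6 kHz}.

6.2 kHz, 8.4 kHz, 9.8 kHz, 11.6 kHz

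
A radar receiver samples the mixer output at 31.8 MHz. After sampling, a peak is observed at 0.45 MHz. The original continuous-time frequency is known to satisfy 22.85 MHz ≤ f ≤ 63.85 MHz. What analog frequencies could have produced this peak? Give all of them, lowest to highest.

31.35 MHz, 32.25 MHz, 63.15 MHz

Frequencies that alias to 0.45 MHz are k·fs ± 0.45 MHz for integer k ≥ 0.
k=0: 0.45 MHz.
k=1: 31.35 MHz, 32.25 MHz.
k=2: 63.15 MHz, 64.05 MHz.
k=3: 94.95 MHz, 95.85 MHz.
Within [22.85 MHz, 63.85 MHz]: 31.35 MHz, 32.25 MHz, 63.15 MHz.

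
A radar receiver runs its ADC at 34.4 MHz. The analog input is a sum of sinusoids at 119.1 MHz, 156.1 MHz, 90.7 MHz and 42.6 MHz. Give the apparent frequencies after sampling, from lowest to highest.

8.2 MHz, 12.5 MHz, 15.9 MHz

fs/2 = 17.2 MHz.
119.1 MHz mod fs = 15.9 MHz.
15.9 MHz ≤ fs/2 = 17.2 MHz, appears at 15.9 MHz.
156.1 MHz mod fs = 18.5 MHz.
18.5 MHz > fs/2 = 17.2 MHz, folds to fs − 18.5 MHz = 15.9 MHz.
90.7 MHz mod fs = 21.9 MHz.
21.9 MHz > fs/2 = 17.2 MHz, folds to fs − 21.9 MHz = 12.5 MHz.
42.6 MHz mod fs = 8.2 MHz.
8.2 MHz ≤ fs/2 = 17.2 MHz, appears at 8.2 MHz.
Distinct values: {8.2 MHz, 12.5 MHz, 15.9 MHz}.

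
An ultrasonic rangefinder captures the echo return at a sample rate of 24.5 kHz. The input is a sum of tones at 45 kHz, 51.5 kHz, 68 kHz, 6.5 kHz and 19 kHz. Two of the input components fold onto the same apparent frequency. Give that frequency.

fs/2 = 12.25 kHz.
45 kHz mod fs = 20.5 kHz.
20.5 kHz > fs/2 = 12.25 kHz, folds to fs − 20.5 kHz = 4 kHz.
51.5 kHz mod fs = 2.5 kHz.
2.5 kHz ≤ fs/2 = 12.25 kHz, appears at 2.5 kHz.
68 kHz mod fs = 19 kHz.
19 kHz > fs/2 = 12.25 kHz, folds to fs − 19 kHz = 5.5 kHz.
6.5 kHz ≤ fs/2 = 12.25 kHz, passes unchanged.
19 kHz > fs/2 = 12.25 kHz, folds to fs − 19 kHz = 5.5 kHz.
19 kHz and 68 kHz both map to 5.5 kHz.

5.5 kHz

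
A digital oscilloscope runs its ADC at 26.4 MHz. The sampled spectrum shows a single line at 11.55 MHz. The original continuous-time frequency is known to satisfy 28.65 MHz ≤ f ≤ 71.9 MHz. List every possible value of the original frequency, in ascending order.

37.95 MHz, 41.25 MHz, 64.35 MHz, 67.65 MHz

Frequencies that alias to 11.55 MHz are k·fs ± 11.55 MHz for integer k ≥ 0.
k=0: 11.55 MHz.
k=1: 14.85 MHz, 37.95 MHz.
k=2: 41.25 MHz, 64.35 MHz.
k=3: 67.65 MHz, 90.75 MHz.
k=4: 94.05 MHz, 117.15 MHz.
Within [28.65 MHz, 71.9 MHz]: 37.95 MHz, 41.25 MHz, 64.35 MHz, 67.65 MHz.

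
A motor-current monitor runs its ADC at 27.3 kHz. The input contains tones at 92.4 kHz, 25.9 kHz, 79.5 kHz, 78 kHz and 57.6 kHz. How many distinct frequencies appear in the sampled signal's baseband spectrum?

5

fs/2 = 13.65 kHz.
92.4 kHz mod fs = 10.5 kHz.
10.5 kHz ≤ fs/2 = 13.65 kHz, appears at 10.5 kHz.
25.9 kHz > fs/2 = 13.65 kHz, folds to fs − 25.9 kHz = 1.4 kHz.
79.5 kHz mod fs = 24.9 kHz.
24.9 kHz > fs/2 = 13.65 kHz, folds to fs − 24.9 kHz = 2.4 kHz.
78 kHz mod fs = 23.4 kHz.
23.4 kHz > fs/2 = 13.65 kHz, folds to fs − 23.4 kHz = 3.9 kHz.
57.6 kHz mod fs = 3 kHz.
3 kHz ≤ fs/2 = 13.65 kHz, appears at 3 kHz.
Distinct values: {1.4 kHz, 2.4 kHz, 3 kHz, 3.9 kHz, 10.5 kHz} → 5.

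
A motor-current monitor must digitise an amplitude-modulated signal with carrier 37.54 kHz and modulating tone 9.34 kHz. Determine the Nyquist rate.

93.76 kHz

AM sidebands sit at fc ± fm = 28.2 kHz and 46.88 kHz.
Highest-frequency component: 46.88 kHz.
Nyquist rate = 2 × 46.88 kHz = 93.76 kHz.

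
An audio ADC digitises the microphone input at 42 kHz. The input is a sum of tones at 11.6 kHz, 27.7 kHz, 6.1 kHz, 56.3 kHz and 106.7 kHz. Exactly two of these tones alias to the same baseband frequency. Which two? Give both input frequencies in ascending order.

27.7 kHz, 56.3 kHz

fs/2 = 21 kHz.
11.6 kHz ≤ fs/2 = 21 kHz, passes unchanged.
27.7 kHz > fs/2 = 21 kHz, folds to fs − 27.7 kHz = 14.3 kHz.
6.1 kHz ≤ fs/2 = 21 kHz, passes unchanged.
56.3 kHz mod fs = 14.3 kHz.
14.3 kHz ≤ fs/2 = 21 kHz, appears at 14.3 kHz.
106.7 kHz mod fs = 22.7 kHz.
22.7 kHz > fs/2 = 21 kHz, folds to fs − 22.7 kHz = 19.3 kHz.
27.7 kHz and 56.3 kHz both map to 14.3 kHz.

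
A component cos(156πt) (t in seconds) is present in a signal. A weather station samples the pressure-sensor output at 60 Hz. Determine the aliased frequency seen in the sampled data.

18 Hz

ω = 156π rad/s → f = ω/(2π) = 78 Hz.
78 Hz mod fs = 18 Hz.
18 Hz ≤ fs/2 = 30 Hz, appears at 18 Hz.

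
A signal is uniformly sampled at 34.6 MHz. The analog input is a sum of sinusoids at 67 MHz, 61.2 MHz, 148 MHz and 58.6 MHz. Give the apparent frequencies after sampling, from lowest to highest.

fs/2 = 17.3 MHz.
67 MHz mod fs = 32.4 MHz.
32.4 MHz > fs/2 = 17.3 MHz, folds to fs − 32.4 MHz = 2.2 MHz.
61.2 MHz mod fs = 26.6 MHz.
26.6 MHz > fs/2 = 17.3 MHz, folds to fs − 26.6 MHz = 8 MHz.
148 MHz mod fs = 9.6 MHz.
9.6 MHz ≤ fs/2 = 17.3 MHz, appears at 9.6 MHz.
58.6 MHz mod fs = 24 MHz.
24 MHz > fs/2 = 17.3 MHz, folds to fs − 24 MHz = 10.6 MHz.
Distinct values: {2.2 MHz, 8 MHz, 9.6 MHz, 10.6 MHz}.

2.2 MHz, 8 MHz, 9.6 MHz, 10.6 MHz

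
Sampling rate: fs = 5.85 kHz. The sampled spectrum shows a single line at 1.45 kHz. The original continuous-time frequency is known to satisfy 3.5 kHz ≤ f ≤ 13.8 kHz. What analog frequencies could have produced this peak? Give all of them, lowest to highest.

Frequencies that alias to 1.45 kHz are k·fs ± 1.45 kHz for integer k ≥ 0.
k=0: 1.45 kHz.
k=1: 4.4 kHz, 7.3 kHz.
k=2: 10.25 kHz, 13.15 kHz.
k=3: 16.1 kHz, 19 kHz.
Within [3.5 kHz, 13.8 kHz]: 4.4 kHz, 7.3 kHz, 10.25 kHz, 13.15 kHz.

4.4 kHz, 7.3 kHz, 10.25 kHz, 13.15 kHz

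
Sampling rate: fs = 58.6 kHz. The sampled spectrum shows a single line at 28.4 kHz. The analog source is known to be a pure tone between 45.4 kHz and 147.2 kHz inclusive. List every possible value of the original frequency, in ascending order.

87 kHz, 88.8 kHz, 145.6 kHz

Frequencies that alias to 28.4 kHz are k·fs ± 28.4 kHz for integer k ≥ 0.
k=0: 28.4 kHz.
k=1: 30.2 kHz, 87 kHz.
k=2: 88.8 kHz, 145.6 kHz.
k=3: 147.4 kHz, 204.2 kHz.
Within [45.4 kHz, 147.2 kHz]: 87 kHz, 88.8 kHz, 145.6 kHz.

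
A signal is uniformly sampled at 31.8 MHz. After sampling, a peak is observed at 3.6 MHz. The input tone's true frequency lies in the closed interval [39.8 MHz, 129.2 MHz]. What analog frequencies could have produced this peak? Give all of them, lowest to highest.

Frequencies that alias to 3.6 MHz are k·fs ± 3.6 MHz for integer k ≥ 0.
k=0: 3.6 MHz.
k=1: 28.2 MHz, 35.4 MHz.
k=2: 60 MHz, 67.2 MHz.
k=3: 91.8 MHz, 99 MHz.
k=4: 123.6 MHz, 130.8 MHz.
k=5: 155.4 MHz, 162.6 MHz.
Within [39.8 MHz, 129.2 MHz]: 60 MHz, 67.2 MHz, 91.8 MHz, 99 MHz, 123.6 MHz.

60 MHz, 67.2 MHz, 91.8 MHz, 99 MHz, 123.6 MHz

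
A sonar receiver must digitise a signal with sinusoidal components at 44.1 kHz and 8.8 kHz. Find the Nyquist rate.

88.2 kHz

Highest-frequency component: 44.1 kHz.
Nyquist rate = 2 × 44.1 kHz = 88.2 kHz.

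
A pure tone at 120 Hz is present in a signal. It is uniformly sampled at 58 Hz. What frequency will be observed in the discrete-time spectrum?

120 Hz mod fs = 4 Hz.
4 Hz ≤ fs/2 = 29 Hz, appears at 4 Hz.

4 Hz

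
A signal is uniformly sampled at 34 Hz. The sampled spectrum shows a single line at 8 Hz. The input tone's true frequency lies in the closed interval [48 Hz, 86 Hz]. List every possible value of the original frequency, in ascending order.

Frequencies that alias to 8 Hz are k·fs ± 8 Hz for integer k ≥ 0.
k=0: 8 Hz.
k=1: 26 Hz, 42 Hz.
k=2: 60 Hz, 76 Hz.
k=3: 94 Hz, 110 Hz.
Within [48 Hz, 86 Hz]: 60 Hz, 76 Hz.

60 Hz, 76 Hz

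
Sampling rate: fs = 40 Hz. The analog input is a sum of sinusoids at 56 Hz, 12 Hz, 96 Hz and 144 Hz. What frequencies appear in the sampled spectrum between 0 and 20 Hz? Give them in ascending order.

12 Hz, 16 Hz

fs/2 = 20 Hz.
56 Hz mod fs = 16 Hz.
16 Hz ≤ fs/2 = 20 Hz, appears at 16 Hz.
12 Hz ≤ fs/2 = 20 Hz, passes unchanged.
96 Hz mod fs = 16 Hz.
16 Hz ≤ fs/2 = 20 Hz, appears at 16 Hz.
144 Hz mod fs = 24 Hz.
24 Hz > fs/2 = 20 Hz, folds to fs − 24 Hz = 16 Hz.
Distinct values: {12 Hz, 16 Hz}.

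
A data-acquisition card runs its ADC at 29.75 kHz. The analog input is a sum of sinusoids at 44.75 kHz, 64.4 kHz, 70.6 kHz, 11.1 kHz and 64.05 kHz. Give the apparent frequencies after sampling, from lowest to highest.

4.55 kHz, 4.9 kHz, 11.1 kHz, 14.75 kHz

fs/2 = 14.875 kHz.
44.75 kHz mod fs = 15 kHz.
15 kHz > fs/2 = 14.875 kHz, folds to fs − 15 kHz = 14.75 kHz.
64.4 kHz mod fs = 4.9 kHz.
4.9 kHz ≤ fs/2 = 14.875 kHz, appears at 4.9 kHz.
70.6 kHz mod fs = 11.1 kHz.
11.1 kHz ≤ fs/2 = 14.875 kHz, appears at 11.1 kHz.
11.1 kHz ≤ fs/2 = 14.875 kHz, passes unchanged.
64.05 kHz mod fs = 4.55 kHz.
4.55 kHz ≤ fs/2 = 14.875 kHz, appears at 4.55 kHz.
Distinct values: {4.55 kHz, 4.9 kHz, 11.1 kHz, 14.75 kHz}.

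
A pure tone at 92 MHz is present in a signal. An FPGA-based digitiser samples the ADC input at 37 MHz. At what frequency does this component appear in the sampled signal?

92 MHz mod fs = 18 MHz.
18 MHz ≤ fs/2 = 18.5 MHz, appears at 18 MHz.

18 MHz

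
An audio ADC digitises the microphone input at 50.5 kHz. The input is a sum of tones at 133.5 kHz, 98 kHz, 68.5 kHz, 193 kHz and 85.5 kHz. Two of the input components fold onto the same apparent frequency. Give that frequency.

fs/2 = 25.25 kHz.
133.5 kHz mod fs = 32.5 kHz.
32.5 kHz > fs/2 = 25.25 kHz, folds to fs − 32.5 kHz = 18 kHz.
98 kHz mod fs = 47.5 kHz.
47.5 kHz > fs/2 = 25.25 kHz, folds to fs − 47.5 kHz = 3 kHz.
68.5 kHz mod fs = 18 kHz.
18 kHz ≤ fs/2 = 25.25 kHz, appears at 18 kHz.
193 kHz mod fs = 41.5 kHz.
41.5 kHz > fs/2 = 25.25 kHz, folds to fs − 41.5 kHz = 9 kHz.
85.5 kHz mod fs = 35 kHz.
35 kHz > fs/2 = 25.25 kHz, folds to fs − 35 kHz = 15.5 kHz.
68.5 kHz and 133.5 kHz both map to 18 kHz.

18 kHz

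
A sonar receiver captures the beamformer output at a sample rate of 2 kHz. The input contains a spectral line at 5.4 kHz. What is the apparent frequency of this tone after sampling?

0.6 kHz

5.4 kHz mod fs = 1.4 kHz.
1.4 kHz > fs/2 = 1 kHz, folds to fs − 1.4 kHz = 0.6 kHz.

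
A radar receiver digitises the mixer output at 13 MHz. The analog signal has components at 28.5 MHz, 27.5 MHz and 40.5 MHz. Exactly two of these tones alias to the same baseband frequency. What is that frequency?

1.5 MHz

fs/2 = 6.5 MHz.
28.5 MHz mod fs = 2.5 MHz.
2.5 MHz ≤ fs/2 = 6.5 MHz, appears at 2.5 MHz.
27.5 MHz mod fs = 1.5 MHz.
1.5 MHz ≤ fs/2 = 6.5 MHz, appears at 1.5 MHz.
40.5 MHz mod fs = 1.5 MHz.
1.5 MHz ≤ fs/2 = 6.5 MHz, appears at 1.5 MHz.
27.5 MHz and 40.5 MHz both map to 1.5 MHz.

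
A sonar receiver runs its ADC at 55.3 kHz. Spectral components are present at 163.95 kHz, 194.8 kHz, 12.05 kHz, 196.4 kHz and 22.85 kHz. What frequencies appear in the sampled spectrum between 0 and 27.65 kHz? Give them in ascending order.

fs/2 = 27.65 kHz.
163.95 kHz mod fs = 53.35 kHz.
53.35 kHz > fs/2 = 27.65 kHz, folds to fs − 53.35 kHz = 1.95 kHz.
194.8 kHz mod fs = 28.9 kHz.
28.9 kHz > fs/2 = 27.65 kHz, folds to fs − 28.9 kHz = 26.4 kHz.
12.05 kHz ≤ fs/2 = 27.65 kHz, passes unchanged.
196.4 kHz mod fs = 30.5 kHz.
30.5 kHz > fs/2 = 27.65 kHz, folds to fs − 30.5 kHz = 24.8 kHz.
22.85 kHz ≤ fs/2 = 27.65 kHz, passes unchanged.
Distinct values: {1.95 kHz, 12.05 kHz, 22.85 kHz, 24.8 kHz, 26.4 kHz}.

1.95 kHz, 12.05 kHz, 22.85 kHz, 24.8 kHz, 26.4 kHz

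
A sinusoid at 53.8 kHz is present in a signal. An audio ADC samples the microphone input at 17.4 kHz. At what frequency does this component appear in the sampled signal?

1.6 kHz

53.8 kHz mod fs = 1.6 kHz.
1.6 kHz ≤ fs/2 = 8.7 kHz, appears at 1.6 kHz.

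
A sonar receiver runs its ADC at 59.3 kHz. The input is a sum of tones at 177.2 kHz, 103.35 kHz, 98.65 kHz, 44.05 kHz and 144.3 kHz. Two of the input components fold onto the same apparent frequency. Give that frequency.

15.25 kHz

fs/2 = 29.65 kHz.
177.2 kHz mod fs = 58.6 kHz.
58.6 kHz > fs/2 = 29.65 kHz, folds to fs − 58.6 kHz = 0.7 kHz.
103.35 kHz mod fs = 44.05 kHz.
44.05 kHz > fs/2 = 29.65 kHz, folds to fs − 44.05 kHz = 15.25 kHz.
98.65 kHz mod fs = 39.35 kHz.
39.35 kHz > fs/2 = 29.65 kHz, folds to fs − 39.35 kHz = 19.95 kHz.
44.05 kHz > fs/2 = 29.65 kHz, folds to fs − 44.05 kHz = 15.25 kHz.
144.3 kHz mod fs = 25.7 kHz.
25.7 kHz ≤ fs/2 = 29.65 kHz, appears at 25.7 kHz.
44.05 kHz and 103.35 kHz both map to 15.25 kHz.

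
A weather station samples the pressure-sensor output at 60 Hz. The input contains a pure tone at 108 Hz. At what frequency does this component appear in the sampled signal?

108 Hz mod fs = 48 Hz.
48 Hz > fs/2 = 30 Hz, folds to fs − 48 Hz = 12 Hz.

12 Hz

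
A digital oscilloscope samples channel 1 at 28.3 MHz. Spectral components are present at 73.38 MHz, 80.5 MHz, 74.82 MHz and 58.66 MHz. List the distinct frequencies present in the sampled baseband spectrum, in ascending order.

2.06 MHz, 4.4 MHz, 10.08 MHz, 11.52 MHz

fs/2 = 14.15 MHz.
73.38 MHz mod fs = 16.78 MHz.
16.78 MHz > fs/2 = 14.15 MHz, folds to fs − 16.78 MHz = 11.52 MHz.
80.5 MHz mod fs = 23.9 MHz.
23.9 MHz > fs/2 = 14.15 MHz, folds to fs − 23.9 MHz = 4.4 MHz.
74.82 MHz mod fs = 18.22 MHz.
18.22 MHz > fs/2 = 14.15 MHz, folds to fs − 18.22 MHz = 10.08 MHz.
58.66 MHz mod fs = 2.06 MHz.
2.06 MHz ≤ fs/2 = 14.15 MHz, appears at 2.06 MHz.
Distinct values: {2.06 MHz, 4.4 MHz, 10.08 MHz, 11.52 MHz}.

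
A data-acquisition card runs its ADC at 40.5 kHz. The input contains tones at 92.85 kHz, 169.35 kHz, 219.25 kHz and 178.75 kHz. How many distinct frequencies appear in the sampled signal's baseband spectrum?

3

fs/2 = 20.25 kHz.
92.85 kHz mod fs = 11.85 kHz.
11.85 kHz ≤ fs/2 = 20.25 kHz, appears at 11.85 kHz.
169.35 kHz mod fs = 7.35 kHz.
7.35 kHz ≤ fs/2 = 20.25 kHz, appears at 7.35 kHz.
219.25 kHz mod fs = 16.75 kHz.
16.75 kHz ≤ fs/2 = 20.25 kHz, appears at 16.75 kHz.
178.75 kHz mod fs = 16.75 kHz.
16.75 kHz ≤ fs/2 = 20.25 kHz, appears at 16.75 kHz.
Distinct values: {7.35 kHz, 11.85 kHz, 16.75 kHz} → 3.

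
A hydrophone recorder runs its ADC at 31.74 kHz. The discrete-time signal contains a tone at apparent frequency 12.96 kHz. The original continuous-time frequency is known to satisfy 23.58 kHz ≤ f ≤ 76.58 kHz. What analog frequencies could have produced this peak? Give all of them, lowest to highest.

Frequencies that alias to 12.96 kHz are k·fs ± 12.96 kHz for integer k ≥ 0.
k=0: 12.96 kHz.
k=1: 18.78 kHz, 44.7 kHz.
k=2: 50.52 kHz, 76.44 kHz.
k=3: 82.26 kHz, 108.18 kHz.
Within [23.58 kHz, 76.58 kHz]: 44.7 kHz, 50.52 kHz, 76.44 kHz.

44.7 kHz, 50.52 kHz, 76.44 kHz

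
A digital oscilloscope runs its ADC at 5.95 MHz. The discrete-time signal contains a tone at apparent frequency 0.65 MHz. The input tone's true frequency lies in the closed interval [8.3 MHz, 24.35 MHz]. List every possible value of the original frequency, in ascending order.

Frequencies that alias to 0.65 MHz are k·fs ± 0.65 MHz for integer k ≥ 0.
k=0: 0.65 MHz.
k=1: 5.3 MHz, 6.6 MHz.
k=2: 11.25 MHz, 12.55 MHz.
k=3: 17.2 MHz, 18.5 MHz.
k=4: 23.15 MHz, 24.45 MHz.
k=5: 29.1 MHz, 30.4 MHz.
Within [8.3 MHz, 24.35 MHz]: 11.25 MHz, 12.55 MHz, 17.2 MHz, 18.5 MHz, 23.15 MHz.

11.25 MHz, 12.55 MHz, 17.2 MHz, 18.5 MHz, 23.15 MHz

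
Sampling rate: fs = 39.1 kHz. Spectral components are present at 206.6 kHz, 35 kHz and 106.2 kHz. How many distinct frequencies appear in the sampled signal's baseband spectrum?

fs/2 = 19.55 kHz.
206.6 kHz mod fs = 11.1 kHz.
11.1 kHz ≤ fs/2 = 19.55 kHz, appears at 11.1 kHz.
35 kHz > fs/2 = 19.55 kHz, folds to fs − 35 kHz = 4.1 kHz.
106.2 kHz mod fs = 28 kHz.
28 kHz > fs/2 = 19.55 kHz, folds to fs − 28 kHz = 11.1 kHz.
Distinct values: {4.1 kHz, 11.1 kHz} → 2.

2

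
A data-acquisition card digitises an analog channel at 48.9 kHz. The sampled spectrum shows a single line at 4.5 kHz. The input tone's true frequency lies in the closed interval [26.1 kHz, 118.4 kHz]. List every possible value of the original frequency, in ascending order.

44.4 kHz, 53.4 kHz, 93.3 kHz, 102.3 kHz

Frequencies that alias to 4.5 kHz are k·fs ± 4.5 kHz for integer k ≥ 0.
k=0: 4.5 kHz.
k=1: 44.4 kHz, 53.4 kHz.
k=2: 93.3 kHz, 102.3 kHz.
k=3: 142.2 kHz, 151.2 kHz.
Within [26.1 kHz, 118.4 kHz]: 44.4 kHz, 53.4 kHz, 93.3 kHz, 102.3 kHz.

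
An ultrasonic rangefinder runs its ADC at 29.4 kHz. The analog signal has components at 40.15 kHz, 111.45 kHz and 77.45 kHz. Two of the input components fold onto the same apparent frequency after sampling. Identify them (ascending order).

fs/2 = 14.7 kHz.
40.15 kHz mod fs = 10.75 kHz.
10.75 kHz ≤ fs/2 = 14.7 kHz, appears at 10.75 kHz.
111.45 kHz mod fs = 23.25 kHz.
23.25 kHz > fs/2 = 14.7 kHz, folds to fs − 23.25 kHz = 6.15 kHz.
77.45 kHz mod fs = 18.65 kHz.
18.65 kHz > fs/2 = 14.7 kHz, folds to fs − 18.65 kHz = 10.75 kHz.
40.15 kHz and 77.45 kHz both map to 10.75 kHz.

40.15 kHz, 77.45 kHz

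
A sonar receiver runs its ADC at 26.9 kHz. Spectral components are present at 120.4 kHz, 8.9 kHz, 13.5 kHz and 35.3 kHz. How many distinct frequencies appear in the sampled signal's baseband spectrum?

4

fs/2 = 13.45 kHz.
120.4 kHz mod fs = 12.8 kHz.
12.8 kHz ≤ fs/2 = 13.45 kHz, appears at 12.8 kHz.
8.9 kHz ≤ fs/2 = 13.45 kHz, passes unchanged.
13.5 kHz > fs/2 = 13.45 kHz, folds to fs − 13.5 kHz = 13.4 kHz.
35.3 kHz mod fs = 8.4 kHz.
8.4 kHz ≤ fs/2 = 13.45 kHz, appears at 8.4 kHz.
Distinct values: {8.4 kHz, 8.9 kHz, 12.8 kHz, 13.4 kHz} → 4.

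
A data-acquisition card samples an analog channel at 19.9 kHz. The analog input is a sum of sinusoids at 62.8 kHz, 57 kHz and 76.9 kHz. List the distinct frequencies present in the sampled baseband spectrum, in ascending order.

2.7 kHz, 3.1 kHz

fs/2 = 9.95 kHz.
62.8 kHz mod fs = 3.1 kHz.
3.1 kHz ≤ fs/2 = 9.95 kHz, appears at 3.1 kHz.
57 kHz mod fs = 17.2 kHz.
17.2 kHz > fs/2 = 9.95 kHz, folds to fs − 17.2 kHz = 2.7 kHz.
76.9 kHz mod fs = 17.2 kHz.
17.2 kHz > fs/2 = 9.95 kHz, folds to fs − 17.2 kHz = 2.7 kHz.
Distinct values: {2.7 kHz, 3.1 kHz}.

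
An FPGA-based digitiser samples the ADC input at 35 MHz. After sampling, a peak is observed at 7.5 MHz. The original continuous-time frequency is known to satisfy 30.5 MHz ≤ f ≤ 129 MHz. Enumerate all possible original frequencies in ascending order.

42.5 MHz, 62.5 MHz, 77.5 MHz, 97.5 MHz, 112.5 MHz

Frequencies that alias to 7.5 MHz are k·fs ± 7.5 MHz for integer k ≥ 0.
k=0: 7.5 MHz.
k=1: 27.5 MHz, 42.5 MHz.
k=2: 62.5 MHz, 77.5 MHz.
k=3: 97.5 MHz, 112.5 MHz.
k=4: 132.5 MHz, 147.5 MHz.
Within [30.5 MHz, 129 MHz]: 42.5 MHz, 62.5 MHz, 77.5 MHz, 97.5 MHz, 112.5 MHz.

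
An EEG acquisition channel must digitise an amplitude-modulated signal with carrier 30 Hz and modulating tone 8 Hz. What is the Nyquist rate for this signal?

76 Hz

AM sidebands sit at fc ± fm = 22 Hz and 38 Hz.
Highest-frequency component: 38 Hz.
Nyquist rate = 2 × 38 Hz = 76 Hz.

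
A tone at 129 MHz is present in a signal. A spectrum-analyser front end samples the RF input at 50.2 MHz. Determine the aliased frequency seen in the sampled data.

129 MHz mod fs = 28.6 MHz.
28.6 MHz > fs/2 = 25.1 MHz, folds to fs − 28.6 MHz = 21.6 MHz.

21.6 MHz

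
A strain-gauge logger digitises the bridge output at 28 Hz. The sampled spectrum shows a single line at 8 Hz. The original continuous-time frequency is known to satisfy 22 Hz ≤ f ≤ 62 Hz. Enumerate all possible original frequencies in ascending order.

Frequencies that alias to 8 Hz are k·fs ± 8 Hz for integer k ≥ 0.
k=0: 8 Hz.
k=1: 20 Hz, 36 Hz.
k=2: 48 Hz, 64 Hz.
k=3: 76 Hz, 92 Hz.
Within [22 Hz, 62 Hz]: 36 Hz, 48 Hz.

36 Hz, 48 Hz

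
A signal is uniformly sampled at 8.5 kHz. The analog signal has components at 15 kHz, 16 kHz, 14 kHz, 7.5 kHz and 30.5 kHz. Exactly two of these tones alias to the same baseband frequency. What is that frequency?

1 kHz

fs/2 = 4.25 kHz.
15 kHz mod fs = 6.5 kHz.
6.5 kHz > fs/2 = 4.25 kHz, folds to fs − 6.5 kHz = 2 kHz.
16 kHz mod fs = 7.5 kHz.
7.5 kHz > fs/2 = 4.25 kHz, folds to fs − 7.5 kHz = 1 kHz.
14 kHz mod fs = 5.5 kHz.
5.5 kHz > fs/2 = 4.25 kHz, folds to fs − 5.5 kHz = 3 kHz.
7.5 kHz > fs/2 = 4.25 kHz, folds to fs − 7.5 kHz = 1 kHz.
30.5 kHz mod fs = 5 kHz.
5 kHz > fs/2 = 4.25 kHz, folds to fs − 5 kHz = 3.5 kHz.
7.5 kHz and 16 kHz both map to 1 kHz.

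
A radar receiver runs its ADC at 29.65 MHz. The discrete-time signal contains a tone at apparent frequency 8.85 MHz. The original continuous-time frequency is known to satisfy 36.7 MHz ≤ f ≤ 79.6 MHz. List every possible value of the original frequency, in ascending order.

38.5 MHz, 50.45 MHz, 68.15 MHz

Frequencies that alias to 8.85 MHz are k·fs ± 8.85 MHz for integer k ≥ 0.
k=0: 8.85 MHz.
k=1: 20.8 MHz, 38.5 MHz.
k=2: 50.45 MHz, 68.15 MHz.
k=3: 80.1 MHz, 97.8 MHz.
Within [36.7 MHz, 79.6 MHz]: 38.5 MHz, 50.45 MHz, 68.15 MHz.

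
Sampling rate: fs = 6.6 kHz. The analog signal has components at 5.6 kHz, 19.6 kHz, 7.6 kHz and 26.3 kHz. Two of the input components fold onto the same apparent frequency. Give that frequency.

1 kHz

fs/2 = 3.3 kHz.
5.6 kHz > fs/2 = 3.3 kHz, folds to fs − 5.6 kHz = 1 kHz.
19.6 kHz mod fs = 6.4 kHz.
6.4 kHz > fs/2 = 3.3 kHz, folds to fs − 6.4 kHz = 0.2 kHz.
7.6 kHz mod fs = 1 kHz.
1 kHz ≤ fs/2 = 3.3 kHz, appears at 1 kHz.
26.3 kHz mod fs = 6.5 kHz.
6.5 kHz > fs/2 = 3.3 kHz, folds to fs − 6.5 kHz = 0.1 kHz.
5.6 kHz and 7.6 kHz both map to 1 kHz.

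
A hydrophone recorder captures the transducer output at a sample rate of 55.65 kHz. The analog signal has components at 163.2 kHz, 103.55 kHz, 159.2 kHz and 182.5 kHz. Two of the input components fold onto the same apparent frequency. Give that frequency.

fs/2 = 27.825 kHz.
163.2 kHz mod fs = 51.9 kHz.
51.9 kHz > fs/2 = 27.825 kHz, folds to fs − 51.9 kHz = 3.75 kHz.
103.55 kHz mod fs = 47.9 kHz.
47.9 kHz > fs/2 = 27.825 kHz, folds to fs − 47.9 kHz = 7.75 kHz.
159.2 kHz mod fs = 47.9 kHz.
47.9 kHz > fs/2 = 27.825 kHz, folds to fs − 47.9 kHz = 7.75 kHz.
182.5 kHz mod fs = 15.55 kHz.
15.55 kHz ≤ fs/2 = 27.825 kHz, appears at 15.55 kHz.
103.55 kHz and 159.2 kHz both map to 7.75 kHz.

7.75 kHz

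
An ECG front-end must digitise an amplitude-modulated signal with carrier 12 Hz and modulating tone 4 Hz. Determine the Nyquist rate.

AM sidebands sit at fc ± fm = 8 Hz and 16 Hz.
Highest-frequency component: 16 Hz.
Nyquist rate = 2 × 16 Hz = 32 Hz.

32 Hz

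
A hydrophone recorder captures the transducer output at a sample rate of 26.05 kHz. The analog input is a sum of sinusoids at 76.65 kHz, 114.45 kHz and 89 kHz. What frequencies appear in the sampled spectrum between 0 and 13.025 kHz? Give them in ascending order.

fs/2 = 13.025 kHz.
76.65 kHz mod fs = 24.55 kHz.
24.55 kHz > fs/2 = 13.025 kHz, folds to fs − 24.55 kHz = 1.5 kHz.
114.45 kHz mod fs = 10.25 kHz.
10.25 kHz ≤ fs/2 = 13.025 kHz, appears at 10.25 kHz.
89 kHz mod fs = 10.85 kHz.
10.85 kHz ≤ fs/2 = 13.025 kHz, appears at 10.85 kHz.
Distinct values: {1.5 kHz, 10.25 kHz, 10.85 kHz}.

1.5 kHz, 10.25 kHz, 10.85 kHz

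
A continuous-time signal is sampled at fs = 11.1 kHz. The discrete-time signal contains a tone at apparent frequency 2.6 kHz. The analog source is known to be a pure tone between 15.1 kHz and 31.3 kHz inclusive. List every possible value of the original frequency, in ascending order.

Frequencies that alias to 2.6 kHz are k·fs ± 2.6 kHz for integer k ≥ 0.
k=0: 2.6 kHz.
k=1: 8.5 kHz, 13.7 kHz.
k=2: 19.6 kHz, 24.8 kHz.
k=3: 30.7 kHz, 35.9 kHz.
k=4: 41.8 kHz, 47 kHz.
Within [15.1 kHz, 31.3 kHz]: 19.6 kHz, 24.8 kHz, 30.7 kHz.

19.6 kHz, 24.8 kHz, 30.7 kHz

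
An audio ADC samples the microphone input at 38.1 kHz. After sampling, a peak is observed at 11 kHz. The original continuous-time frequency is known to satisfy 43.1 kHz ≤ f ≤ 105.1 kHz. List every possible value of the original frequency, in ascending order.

Frequencies that alias to 11 kHz are k·fs ± 11 kHz for integer k ≥ 0.
k=0: 11 kHz.
k=1: 27.1 kHz, 49.1 kHz.
k=2: 65.2 kHz, 87.2 kHz.
k=3: 103.3 kHz, 125.3 kHz.
k=4: 141.4 kHz, 163.4 kHz.
Within [43.1 kHz, 105.1 kHz]: 49.1 kHz, 65.2 kHz, 87.2 kHz, 103.3 kHz.

49.1 kHz, 65.2 kHz, 87.2 kHz, 103.3 kHz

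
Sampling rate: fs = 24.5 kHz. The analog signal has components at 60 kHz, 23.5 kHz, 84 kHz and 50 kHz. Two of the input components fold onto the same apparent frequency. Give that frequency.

fs/2 = 12.25 kHz.
60 kHz mod fs = 11 kHz.
11 kHz ≤ fs/2 = 12.25 kHz, appears at 11 kHz.
23.5 kHz > fs/2 = 12.25 kHz, folds to fs − 23.5 kHz = 1 kHz.
84 kHz mod fs = 10.5 kHz.
10.5 kHz ≤ fs/2 = 12.25 kHz, appears at 10.5 kHz.
50 kHz mod fs = 1 kHz.
1 kHz ≤ fs/2 = 12.25 kHz, appears at 1 kHz.
23.5 kHz and 50 kHz both map to 1 kHz.

1 kHz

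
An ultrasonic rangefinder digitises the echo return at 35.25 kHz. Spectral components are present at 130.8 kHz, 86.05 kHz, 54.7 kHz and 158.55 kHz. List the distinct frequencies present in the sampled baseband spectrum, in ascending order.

fs/2 = 17.625 kHz.
130.8 kHz mod fs = 25.05 kHz.
25.05 kHz > fs/2 = 17.625 kHz, folds to fs − 25.05 kHz = 10.2 kHz.
86.05 kHz mod fs = 15.55 kHz.
15.55 kHz ≤ fs/2 = 17.625 kHz, appears at 15.55 kHz.
54.7 kHz mod fs = 19.45 kHz.
19.45 kHz > fs/2 = 17.625 kHz, folds to fs − 19.45 kHz = 15.8 kHz.
158.55 kHz mod fs = 17.55 kHz.
17.55 kHz ≤ fs/2 = 17.625 kHz, appears at 17.55 kHz.
Distinct values: {10.2 kHz, 15.55 kHz, 15.8 kHz, 17.55 kHz}.

10.2 kHz, 15.55 kHz, 15.8 kHz, 17.55 kHz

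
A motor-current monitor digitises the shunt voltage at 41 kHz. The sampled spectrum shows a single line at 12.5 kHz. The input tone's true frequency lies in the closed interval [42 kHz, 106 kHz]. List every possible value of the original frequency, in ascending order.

53.5 kHz, 69.5 kHz, 94.5 kHz

Frequencies that alias to 12.5 kHz are k·fs ± 12.5 kHz for integer k ≥ 0.
k=0: 12.5 kHz.
k=1: 28.5 kHz, 53.5 kHz.
k=2: 69.5 kHz, 94.5 kHz.
k=3: 110.5 kHz, 135.5 kHz.
Within [42 kHz, 106 kHz]: 53.5 kHz, 69.5 kHz, 94.5 kHz.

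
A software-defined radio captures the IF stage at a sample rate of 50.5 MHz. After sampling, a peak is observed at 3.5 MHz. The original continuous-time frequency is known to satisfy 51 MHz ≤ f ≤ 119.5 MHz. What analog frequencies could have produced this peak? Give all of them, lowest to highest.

54 MHz, 97.5 MHz, 104.5 MHz

Frequencies that alias to 3.5 MHz are k·fs ± 3.5 MHz for integer k ≥ 0.
k=0: 3.5 MHz.
k=1: 47 MHz, 54 MHz.
k=2: 97.5 MHz, 104.5 MHz.
k=3: 148 MHz, 155 MHz.
Within [51 MHz, 119.5 MHz]: 54 MHz, 97.5 MHz, 104.5 MHz.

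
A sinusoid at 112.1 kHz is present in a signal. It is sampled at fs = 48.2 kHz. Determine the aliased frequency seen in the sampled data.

15.7 kHz

112.1 kHz mod fs = 15.7 kHz.
15.7 kHz ≤ fs/2 = 24.1 kHz, appears at 15.7 kHz.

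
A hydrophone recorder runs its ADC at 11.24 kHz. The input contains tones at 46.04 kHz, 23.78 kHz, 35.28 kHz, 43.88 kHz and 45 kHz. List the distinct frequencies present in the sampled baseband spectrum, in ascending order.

fs/2 = 5.62 kHz.
46.04 kHz mod fs = 1.08 kHz.
1.08 kHz ≤ fs/2 = 5.62 kHz, appears at 1.08 kHz.
23.78 kHz mod fs = 1.3 kHz.
1.3 kHz ≤ fs/2 = 5.62 kHz, appears at 1.3 kHz.
35.28 kHz mod fs = 1.56 kHz.
1.56 kHz ≤ fs/2 = 5.62 kHz, appears at 1.56 kHz.
43.88 kHz mod fs = 10.16 kHz.
10.16 kHz > fs/2 = 5.62 kHz, folds to fs − 10.16 kHz = 1.08 kHz.
45 kHz mod fs = 0.04 kHz.
0.04 kHz ≤ fs/2 = 5.62 kHz, appears at 0.04 kHz.
Distinct values: {0.04 kHz, 1.08 kHz, 1.3 kHz, 1.56 kHz}.

0.04 kHz, 1.08 kHz, 1.3 kHz, 1.56 kHz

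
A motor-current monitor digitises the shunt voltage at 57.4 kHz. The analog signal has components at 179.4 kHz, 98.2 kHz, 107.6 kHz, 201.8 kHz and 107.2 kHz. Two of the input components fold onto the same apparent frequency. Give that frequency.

fs/2 = 28.7 kHz.
179.4 kHz mod fs = 7.2 kHz.
7.2 kHz ≤ fs/2 = 28.7 kHz, appears at 7.2 kHz.
98.2 kHz mod fs = 40.8 kHz.
40.8 kHz > fs/2 = 28.7 kHz, folds to fs − 40.8 kHz = 16.6 kHz.
107.6 kHz mod fs = 50.2 kHz.
50.2 kHz > fs/2 = 28.7 kHz, folds to fs − 50.2 kHz = 7.2 kHz.
201.8 kHz mod fs = 29.6 kHz.
29.6 kHz > fs/2 = 28.7 kHz, folds to fs − 29.6 kHz = 27.8 kHz.
107.2 kHz mod fs = 49.8 kHz.
49.8 kHz > fs/2 = 28.7 kHz, folds to fs − 49.8 kHz = 7.6 kHz.
107.6 kHz and 179.4 kHz both map to 7.2 kHz.

7.2 kHz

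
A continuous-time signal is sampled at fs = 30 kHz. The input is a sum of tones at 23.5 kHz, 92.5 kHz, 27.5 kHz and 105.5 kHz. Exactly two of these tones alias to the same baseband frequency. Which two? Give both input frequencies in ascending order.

27.5 kHz, 92.5 kHz

fs/2 = 15 kHz.
23.5 kHz > fs/2 = 15 kHz, folds to fs − 23.5 kHz = 6.5 kHz.
92.5 kHz mod fs = 2.5 kHz.
2.5 kHz ≤ fs/2 = 15 kHz, appears at 2.5 kHz.
27.5 kHz > fs/2 = 15 kHz, folds to fs − 27.5 kHz = 2.5 kHz.
105.5 kHz mod fs = 15.5 kHz.
15.5 kHz > fs/2 = 15 kHz, folds to fs − 15.5 kHz = 14.5 kHz.
27.5 kHz and 92.5 kHz both map to 2.5 kHz.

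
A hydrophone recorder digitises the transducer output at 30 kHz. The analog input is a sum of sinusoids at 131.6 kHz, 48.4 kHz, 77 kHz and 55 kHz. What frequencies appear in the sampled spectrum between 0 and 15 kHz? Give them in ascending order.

5 kHz, 11.6 kHz, 13 kHz

fs/2 = 15 kHz.
131.6 kHz mod fs = 11.6 kHz.
11.6 kHz ≤ fs/2 = 15 kHz, appears at 11.6 kHz.
48.4 kHz mod fs = 18.4 kHz.
18.4 kHz > fs/2 = 15 kHz, folds to fs − 18.4 kHz = 11.6 kHz.
77 kHz mod fs = 17 kHz.
17 kHz > fs/2 = 15 kHz, folds to fs − 17 kHz = 13 kHz.
55 kHz mod fs = 25 kHz.
25 kHz > fs/2 = 15 kHz, folds to fs − 25 kHz = 5 kHz.
Distinct values: {5 kHz, 11.6 kHz, 13 kHz}.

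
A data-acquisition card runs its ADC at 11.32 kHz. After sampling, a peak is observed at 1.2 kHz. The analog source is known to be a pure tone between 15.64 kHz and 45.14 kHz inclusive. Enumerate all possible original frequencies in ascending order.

21.44 kHz, 23.84 kHz, 32.76 kHz, 35.16 kHz, 44.08 kHz

Frequencies that alias to 1.2 kHz are k·fs ± 1.2 kHz for integer k ≥ 0.
k=0: 1.2 kHz.
k=1: 10.12 kHz, 12.52 kHz.
k=2: 21.44 kHz, 23.84 kHz.
k=3: 32.76 kHz, 35.16 kHz.
k=4: 44.08 kHz, 46.48 kHz.
k=5: 55.4 kHz, 57.8 kHz.
Within [15.64 kHz, 45.14 kHz]: 21.44 kHz, 23.84 kHz, 32.76 kHz, 35.16 kHz, 44.08 kHz.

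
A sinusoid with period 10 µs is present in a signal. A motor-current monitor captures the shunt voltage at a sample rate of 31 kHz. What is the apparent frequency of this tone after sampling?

7 kHz

T = 10 µs → f = 1/T = 100 kHz.
100 kHz mod fs = 7 kHz.
7 kHz ≤ fs/2 = 15.5 kHz, appears at 7 kHz.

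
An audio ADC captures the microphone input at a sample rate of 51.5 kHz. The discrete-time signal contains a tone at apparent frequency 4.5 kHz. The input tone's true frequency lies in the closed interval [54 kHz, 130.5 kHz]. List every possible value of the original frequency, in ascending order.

56 kHz, 98.5 kHz, 107.5 kHz

Frequencies that alias to 4.5 kHz are k·fs ± 4.5 kHz for integer k ≥ 0.
k=0: 4.5 kHz.
k=1: 47 kHz, 56 kHz.
k=2: 98.5 kHz, 107.5 kHz.
k=3: 150 kHz, 159 kHz.
Within [54 kHz, 130.5 kHz]: 56 kHz, 98.5 kHz, 107.5 kHz.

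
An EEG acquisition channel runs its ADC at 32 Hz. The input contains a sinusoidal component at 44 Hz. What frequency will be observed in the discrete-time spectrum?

44 Hz mod fs = 12 Hz.
12 Hz ≤ fs/2 = 16 Hz, appears at 12 Hz.

12 Hz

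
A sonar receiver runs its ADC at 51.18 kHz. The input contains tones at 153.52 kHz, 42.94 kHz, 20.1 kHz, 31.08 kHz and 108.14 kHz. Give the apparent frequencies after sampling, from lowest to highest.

fs/2 = 25.59 kHz.
153.52 kHz mod fs = 51.16 kHz.
51.16 kHz > fs/2 = 25.59 kHz, folds to fs − 51.16 kHz = 0.02 kHz.
42.94 kHz > fs/2 = 25.59 kHz, folds to fs − 42.94 kHz = 8.24 kHz.
20.1 kHz ≤ fs/2 = 25.59 kHz, passes unchanged.
31.08 kHz > fs/2 = 25.59 kHz, folds to fs − 31.08 kHz = 20.1 kHz.
108.14 kHz mod fs = 5.78 kHz.
5.78 kHz ≤ fs/2 = 25.59 kHz, appears at 5.78 kHz.
Distinct values: {0.02 kHz, 5.78 kHz, 8.24 kHz, 20.1 kHz}.

0.02 kHz, 5.78 kHz, 8.24 kHz, 20.1 kHz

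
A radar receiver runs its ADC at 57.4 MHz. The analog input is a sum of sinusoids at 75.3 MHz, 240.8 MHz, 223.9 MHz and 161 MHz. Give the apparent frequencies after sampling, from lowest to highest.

5.7 MHz, 11.2 MHz, 17.9 MHz

fs/2 = 28.7 MHz.
75.3 MHz mod fs = 17.9 MHz.
17.9 MHz ≤ fs/2 = 28.7 MHz, appears at 17.9 MHz.
240.8 MHz mod fs = 11.2 MHz.
11.2 MHz ≤ fs/2 = 28.7 MHz, appears at 11.2 MHz.
223.9 MHz mod fs = 51.7 MHz.
51.7 MHz > fs/2 = 28.7 MHz, folds to fs − 51.7 MHz = 5.7 MHz.
161 MHz mod fs = 46.2 MHz.
46.2 MHz > fs/2 = 28.7 MHz, folds to fs − 46.2 MHz = 11.2 MHz.
Distinct values: {5.7 MHz, 11.2 MHz, 17.9 MHz}.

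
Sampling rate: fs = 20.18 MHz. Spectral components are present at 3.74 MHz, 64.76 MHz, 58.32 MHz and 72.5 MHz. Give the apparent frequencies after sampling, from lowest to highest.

fs/2 = 10.09 MHz.
3.74 MHz ≤ fs/2 = 10.09 MHz, passes unchanged.
64.76 MHz mod fs = 4.22 MHz.
4.22 MHz ≤ fs/2 = 10.09 MHz, appears at 4.22 MHz.
58.32 MHz mod fs = 17.96 MHz.
17.96 MHz > fs/2 = 10.09 MHz, folds to fs − 17.96 MHz = 2.22 MHz.
72.5 MHz mod fs = 11.96 MHz.
11.96 MHz > fs/2 = 10.09 MHz, folds to fs − 11.96 MHz = 8.22 MHz.
Distinct values: {2.22 MHz, 3.74 MHz, 4.22 MHz, 8.22 MHz}.

2.22 MHz, 3.74 MHz, 4.22 MHz, 8.22 MHz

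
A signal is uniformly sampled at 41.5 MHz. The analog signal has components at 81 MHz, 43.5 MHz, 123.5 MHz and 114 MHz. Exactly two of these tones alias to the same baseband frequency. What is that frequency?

2 MHz

fs/2 = 20.75 MHz.
81 MHz mod fs = 39.5 MHz.
39.5 MHz > fs/2 = 20.75 MHz, folds to fs − 39.5 MHz = 2 MHz.
43.5 MHz mod fs = 2 MHz.
2 MHz ≤ fs/2 = 20.75 MHz, appears at 2 MHz.
123.5 MHz mod fs = 40.5 MHz.
40.5 MHz > fs/2 = 20.75 MHz, folds to fs − 40.5 MHz = 1 MHz.
114 MHz mod fs = 31 MHz.
31 MHz > fs/2 = 20.75 MHz, folds to fs − 31 MHz = 10.5 MHz.
43.5 MHz and 81 MHz both map to 2 MHz.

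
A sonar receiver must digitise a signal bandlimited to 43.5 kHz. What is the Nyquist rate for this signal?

87 kHz

Nyquist rate = 2 × 43.5 kHz = 87 kHz.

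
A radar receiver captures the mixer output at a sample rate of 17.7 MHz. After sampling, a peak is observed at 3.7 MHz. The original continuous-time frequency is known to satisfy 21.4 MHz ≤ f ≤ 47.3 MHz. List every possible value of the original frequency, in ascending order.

21.4 MHz, 31.7 MHz, 39.1 MHz

Frequencies that alias to 3.7 MHz are k·fs ± 3.7 MHz for integer k ≥ 0.
k=0: 3.7 MHz.
k=1: 14 MHz, 21.4 MHz.
k=2: 31.7 MHz, 39.1 MHz.
k=3: 49.4 MHz, 56.8 MHz.
Within [21.4 MHz, 47.3 MHz]: 21.4 MHz, 31.7 MHz, 39.1 MHz.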